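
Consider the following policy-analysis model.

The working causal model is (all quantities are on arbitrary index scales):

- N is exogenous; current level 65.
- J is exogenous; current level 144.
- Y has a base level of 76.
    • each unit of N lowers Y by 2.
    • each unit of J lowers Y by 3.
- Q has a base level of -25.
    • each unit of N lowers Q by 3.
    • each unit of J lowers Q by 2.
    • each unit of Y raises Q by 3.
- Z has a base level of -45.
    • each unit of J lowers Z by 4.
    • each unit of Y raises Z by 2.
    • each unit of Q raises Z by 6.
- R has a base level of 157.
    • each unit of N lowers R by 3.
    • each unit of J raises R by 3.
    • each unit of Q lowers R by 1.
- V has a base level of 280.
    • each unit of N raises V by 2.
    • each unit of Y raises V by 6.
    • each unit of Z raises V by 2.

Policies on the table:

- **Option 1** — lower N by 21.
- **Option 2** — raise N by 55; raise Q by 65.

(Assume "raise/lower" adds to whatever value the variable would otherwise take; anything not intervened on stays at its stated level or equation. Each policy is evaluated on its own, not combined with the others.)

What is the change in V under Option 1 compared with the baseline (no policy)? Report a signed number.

Baseline:
  N = 65
  J = 144
  Y = 76 − 2·65 − 3·144 = -486
  Q = -25 − 3·65 − 2·144 + 3·(-486) = -1966
  Z = -45 − 4·144 + 2·(-486) + 6·(-1966) = -13389
  V = 280 + 2·65 + 6·(-486) + 2·(-13389) = -29284
Option 1 (N − 21):
  N = 65 − 21 = 44
  J = 144
  Y = 76 − 2·44 − 3·144 = -444
  Q = -25 − 3·44 − 2·144 + 3·(-444) = -1777
  Z = -45 − 4·144 + 2·(-444) + 6·(-1777) = -12171
  V = 280 + 2·44 + 6·(-444) + 2·(-12171) = -26638
Change in V: -26638 − (-29284) = 2646

2646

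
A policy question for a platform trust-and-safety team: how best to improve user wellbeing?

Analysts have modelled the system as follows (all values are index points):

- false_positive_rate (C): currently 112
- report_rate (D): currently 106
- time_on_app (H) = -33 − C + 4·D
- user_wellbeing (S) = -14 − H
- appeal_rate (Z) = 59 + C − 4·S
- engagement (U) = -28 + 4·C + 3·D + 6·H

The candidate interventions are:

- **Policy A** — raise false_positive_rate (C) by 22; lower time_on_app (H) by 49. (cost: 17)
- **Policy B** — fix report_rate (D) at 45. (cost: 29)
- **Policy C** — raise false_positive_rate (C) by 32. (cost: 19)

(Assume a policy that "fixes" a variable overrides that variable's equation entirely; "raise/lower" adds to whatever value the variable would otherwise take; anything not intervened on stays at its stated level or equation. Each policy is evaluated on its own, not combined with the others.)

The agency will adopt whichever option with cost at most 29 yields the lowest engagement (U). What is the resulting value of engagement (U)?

765

Policy A (C + 22, H − 49):
  C = 112 + 22 = 134
  D = 106
  H = -33 − 134 + 4·106 (−49 from intervention) = 208
  U = -28 + 4·134 + 3·106 + 6·208 = 2074
Policy B (D := 45):
  C = 112
  D = 45
  H = -33 − 112 + 4·45 = 35
  U = -28 + 4·112 + 3·45 + 6·35 = 765
Policy C (C + 32):
  C = 112 + 32 = 144
  D = 106
  H = -33 − 144 + 4·106 = 247
  U = -28 + 4·144 + 3·106 + 6·247 = 2348
Comparing — Policy A: U=2074, Policy B: U=765, Policy C: U=2348. Lowest is 765 (Policy B).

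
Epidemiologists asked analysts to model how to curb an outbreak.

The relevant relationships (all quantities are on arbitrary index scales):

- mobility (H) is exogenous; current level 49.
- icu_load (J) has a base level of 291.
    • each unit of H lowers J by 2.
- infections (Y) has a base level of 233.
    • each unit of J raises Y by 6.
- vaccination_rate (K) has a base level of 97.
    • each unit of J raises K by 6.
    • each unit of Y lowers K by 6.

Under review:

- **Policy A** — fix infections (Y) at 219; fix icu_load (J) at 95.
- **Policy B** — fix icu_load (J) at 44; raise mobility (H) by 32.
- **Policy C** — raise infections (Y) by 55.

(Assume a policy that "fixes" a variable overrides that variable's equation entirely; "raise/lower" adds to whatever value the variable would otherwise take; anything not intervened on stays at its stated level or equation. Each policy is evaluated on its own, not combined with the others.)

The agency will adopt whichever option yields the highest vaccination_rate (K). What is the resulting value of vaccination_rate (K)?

Policy A (Y := 219, J := 95):
  H = 49
  J = 95
  Y = 219
  K = 97 + 6·95 − 6·219 = -647
Policy B (J := 44, H + 32):
  H = 49 + 32 = 81
  J = 44
  Y = 233 + 6·44 = 497
  K = 97 + 6·44 − 6·497 = -2621
Policy C (Y + 55):
  H = 49
  J = 291 − 2·49 = 193
  Y = 233 + 6·193 (+55 from intervention) = 1446
  K = 97 + 6·193 − 6·1446 = -7421
Comparing — Policy A: K=-647, Policy B: K=-2621, Policy C: K=-7421. Highest is -647 (Policy A).

-647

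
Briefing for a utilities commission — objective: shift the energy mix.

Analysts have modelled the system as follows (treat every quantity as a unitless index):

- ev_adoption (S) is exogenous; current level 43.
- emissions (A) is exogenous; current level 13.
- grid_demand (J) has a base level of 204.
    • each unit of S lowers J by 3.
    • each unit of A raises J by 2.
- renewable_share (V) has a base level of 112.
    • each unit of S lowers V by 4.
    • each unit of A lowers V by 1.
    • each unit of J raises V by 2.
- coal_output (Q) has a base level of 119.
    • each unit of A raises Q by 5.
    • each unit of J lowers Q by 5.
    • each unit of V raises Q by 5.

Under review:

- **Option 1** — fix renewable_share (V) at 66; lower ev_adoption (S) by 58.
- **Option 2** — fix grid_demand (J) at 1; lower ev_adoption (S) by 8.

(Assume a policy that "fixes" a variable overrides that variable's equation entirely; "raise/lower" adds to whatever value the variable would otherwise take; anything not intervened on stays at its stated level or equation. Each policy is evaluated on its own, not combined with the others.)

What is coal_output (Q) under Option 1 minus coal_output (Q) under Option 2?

-845

Option 1 (V := 66, S − 58):
  S = 43 − 58 = -15
  A = 13
  J = 204 − 3·(-15) + 2·13 = 275
  V = 66
  Q = 119 + 5·13 − 5·275 + 5·66 = -861
Option 2 (J := 1, S − 8):
  S = 43 − 8 = 35
  A = 13
  J = 1
  V = 112 − 4·35 − 13 + 2·1 = -39
  Q = 119 + 5·13 − 5·1 + 5·(-39) = -16
Q: -861 − (-16) = -845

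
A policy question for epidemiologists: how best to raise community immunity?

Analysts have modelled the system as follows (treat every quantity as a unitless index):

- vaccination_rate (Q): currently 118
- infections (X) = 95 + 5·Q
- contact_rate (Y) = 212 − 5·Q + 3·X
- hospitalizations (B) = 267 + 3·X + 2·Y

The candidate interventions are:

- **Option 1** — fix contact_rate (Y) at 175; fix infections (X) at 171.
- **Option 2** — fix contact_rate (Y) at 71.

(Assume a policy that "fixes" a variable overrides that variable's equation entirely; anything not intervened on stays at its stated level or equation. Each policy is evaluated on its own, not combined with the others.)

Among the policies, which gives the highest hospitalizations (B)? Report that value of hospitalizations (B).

2464

Option 1 (Y := 175, X := 171):
  Q = 118
  X = 171
  Y = 175
  B = 267 + 3·171 + 2·175 = 1130
Option 2 (Y := 71):
  Q = 118
  X = 95 + 5·118 = 685
  Y = 71
  B = 267 + 3·685 + 2·71 = 2464
Comparing — Option 1: B=1130, Option 2: B=2464. Highest is 2464 (Option 2).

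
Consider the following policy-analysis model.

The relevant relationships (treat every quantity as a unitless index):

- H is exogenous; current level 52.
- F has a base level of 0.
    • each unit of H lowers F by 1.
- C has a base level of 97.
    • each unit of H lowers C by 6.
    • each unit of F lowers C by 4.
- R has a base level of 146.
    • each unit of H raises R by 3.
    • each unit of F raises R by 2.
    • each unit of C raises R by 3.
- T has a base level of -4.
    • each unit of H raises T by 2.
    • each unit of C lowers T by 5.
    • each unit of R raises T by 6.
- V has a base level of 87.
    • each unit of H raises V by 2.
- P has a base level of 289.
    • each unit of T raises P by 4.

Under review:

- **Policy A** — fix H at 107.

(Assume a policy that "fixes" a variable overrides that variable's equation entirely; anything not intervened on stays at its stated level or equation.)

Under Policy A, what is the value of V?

301

Policy A (H := 107):
  H = 107
  V = 87 + 2·107 = 301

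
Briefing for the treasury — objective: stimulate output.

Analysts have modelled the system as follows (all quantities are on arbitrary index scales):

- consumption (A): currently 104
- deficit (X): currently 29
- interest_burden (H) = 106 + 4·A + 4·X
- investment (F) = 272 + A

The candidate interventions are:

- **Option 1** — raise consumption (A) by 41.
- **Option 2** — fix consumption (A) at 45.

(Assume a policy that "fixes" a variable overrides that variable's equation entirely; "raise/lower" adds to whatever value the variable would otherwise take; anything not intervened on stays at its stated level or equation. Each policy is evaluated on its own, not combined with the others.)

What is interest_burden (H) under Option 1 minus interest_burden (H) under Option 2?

400

Option 1 (A + 41):
  A = 104 + 41 = 145
  X = 29
  H = 106 + 4·145 + 4·29 = 802
Option 2 (A := 45):
  A = 45
  X = 29
  H = 106 + 4·45 + 4·29 = 402
H: 802 − 402 = 400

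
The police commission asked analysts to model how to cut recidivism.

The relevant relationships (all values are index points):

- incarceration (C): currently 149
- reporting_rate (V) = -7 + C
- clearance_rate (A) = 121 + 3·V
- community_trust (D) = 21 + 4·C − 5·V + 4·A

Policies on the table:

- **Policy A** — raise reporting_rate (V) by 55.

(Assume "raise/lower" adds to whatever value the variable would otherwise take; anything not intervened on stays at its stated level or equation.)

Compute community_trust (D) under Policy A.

Policy A (V + 55):
  C = 149
  V = -7 + 149 (+55 from intervention) = 197
  A = 121 + 3·197 = 712
  D = 21 + 4·149 − 5·197 + 4·712 = 2480

2480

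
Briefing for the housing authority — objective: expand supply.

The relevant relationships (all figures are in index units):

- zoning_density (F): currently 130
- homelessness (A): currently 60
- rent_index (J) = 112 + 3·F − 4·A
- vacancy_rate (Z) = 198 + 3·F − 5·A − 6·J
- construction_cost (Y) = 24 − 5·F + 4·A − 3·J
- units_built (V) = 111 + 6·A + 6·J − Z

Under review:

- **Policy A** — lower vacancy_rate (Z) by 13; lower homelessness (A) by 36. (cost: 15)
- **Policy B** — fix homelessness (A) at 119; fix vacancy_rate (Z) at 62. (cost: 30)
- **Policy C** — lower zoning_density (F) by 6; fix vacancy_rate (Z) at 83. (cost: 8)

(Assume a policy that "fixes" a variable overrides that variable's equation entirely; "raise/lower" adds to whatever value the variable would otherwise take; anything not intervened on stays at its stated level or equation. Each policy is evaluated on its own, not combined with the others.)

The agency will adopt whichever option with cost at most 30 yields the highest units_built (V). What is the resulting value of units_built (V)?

Policy A (Z − 13, A − 36):
  F = 130
  A = 60 − 36 = 24
  J = 112 + 3·130 − 4·24 = 406
  Z = 198 + 3·130 − 5·24 − 6·406 (−13 from intervention) = -1981
  V = 111 + 6·24 + 6·406 − (-1981) = 4672
Policy B (A := 119, Z := 62):
  F = 130
  A = 119
  J = 112 + 3·130 − 4·119 = 26
  Z = 62
  V = 111 + 6·119 + 6·26 − 62 = 919
Policy C (F − 6, Z := 83):
  F = 130 − 6 = 124
  A = 60
  J = 112 + 3·124 − 4·60 = 244
  Z = 83
  V = 111 + 6·60 + 6·244 − 83 = 1852
Comparing — Policy A: V=4672, Policy B: V=919, Policy C: V=1852. Highest is 4672 (Policy A).

4672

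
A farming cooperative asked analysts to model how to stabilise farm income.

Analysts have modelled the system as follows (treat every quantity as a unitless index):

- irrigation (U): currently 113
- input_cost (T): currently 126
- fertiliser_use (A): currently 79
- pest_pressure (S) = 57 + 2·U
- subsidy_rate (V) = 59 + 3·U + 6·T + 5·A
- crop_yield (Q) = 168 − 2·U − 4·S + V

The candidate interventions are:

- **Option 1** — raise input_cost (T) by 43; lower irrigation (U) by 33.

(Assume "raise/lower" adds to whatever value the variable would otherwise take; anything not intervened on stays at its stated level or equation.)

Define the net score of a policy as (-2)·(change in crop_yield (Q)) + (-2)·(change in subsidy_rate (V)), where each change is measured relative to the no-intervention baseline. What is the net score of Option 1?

Baseline:
  U = 113
  T = 126
  A = 79
  S = 57 + 2·113 = 283
  V = 59 + 3·113 + 6·126 + 5·79 = 1549
  Q = 168 − 2·113 − 4·283 + 1549 = 359
Option 1 (T + 43, U − 33):
  U = 113 − 33 = 80
  T = 126 + 43 = 169
  A = 79
  S = 57 + 2·80 = 217
  V = 59 + 3·80 + 6·169 + 5·79 = 1708
  Q = 168 − 2·80 − 4·217 + 1708 = 848
ΔQ = 848 − 359 = 489; ΔV = 1708 − 1549 = 159
Score = (-2)·489 + (-2)·159 = -1296

-1296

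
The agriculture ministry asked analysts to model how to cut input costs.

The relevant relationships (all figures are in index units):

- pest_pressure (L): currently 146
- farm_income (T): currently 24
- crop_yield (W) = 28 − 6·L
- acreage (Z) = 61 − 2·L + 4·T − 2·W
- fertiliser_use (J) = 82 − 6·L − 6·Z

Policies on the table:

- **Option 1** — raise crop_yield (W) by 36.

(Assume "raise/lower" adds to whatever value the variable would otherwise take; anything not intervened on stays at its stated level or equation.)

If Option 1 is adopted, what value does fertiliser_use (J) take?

-9728

Option 1 (W + 36):
  L = 146
  T = 24
  W = 28 − 6·146 (+36 from intervention) = -812
  Z = 61 − 2·146 + 4·24 − 2·(-812) = 1489
  J = 82 − 6·146 − 6·1489 = -9728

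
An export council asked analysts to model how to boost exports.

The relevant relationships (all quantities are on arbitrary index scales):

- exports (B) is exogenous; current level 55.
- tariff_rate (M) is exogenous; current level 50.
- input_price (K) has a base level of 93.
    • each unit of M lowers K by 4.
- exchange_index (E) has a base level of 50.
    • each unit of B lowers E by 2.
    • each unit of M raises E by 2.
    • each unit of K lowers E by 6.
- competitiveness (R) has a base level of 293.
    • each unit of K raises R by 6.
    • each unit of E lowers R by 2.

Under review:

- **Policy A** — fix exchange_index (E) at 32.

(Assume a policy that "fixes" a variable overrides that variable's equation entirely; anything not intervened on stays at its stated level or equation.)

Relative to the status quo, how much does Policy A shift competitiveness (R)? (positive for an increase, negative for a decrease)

1300

Baseline:
  B = 55
  M = 50
  K = 93 − 4·50 = -107
  E = 50 − 2·55 + 2·50 − 6·(-107) = 682
  R = 293 + 6·(-107) − 2·682 = -1713
Policy A (E := 32):
  B = 55
  M = 50
  K = 93 − 4·50 = -107
  E = 32
  R = 293 + 6·(-107) − 2·32 = -413
Change in R: -413 − (-1713) = 1300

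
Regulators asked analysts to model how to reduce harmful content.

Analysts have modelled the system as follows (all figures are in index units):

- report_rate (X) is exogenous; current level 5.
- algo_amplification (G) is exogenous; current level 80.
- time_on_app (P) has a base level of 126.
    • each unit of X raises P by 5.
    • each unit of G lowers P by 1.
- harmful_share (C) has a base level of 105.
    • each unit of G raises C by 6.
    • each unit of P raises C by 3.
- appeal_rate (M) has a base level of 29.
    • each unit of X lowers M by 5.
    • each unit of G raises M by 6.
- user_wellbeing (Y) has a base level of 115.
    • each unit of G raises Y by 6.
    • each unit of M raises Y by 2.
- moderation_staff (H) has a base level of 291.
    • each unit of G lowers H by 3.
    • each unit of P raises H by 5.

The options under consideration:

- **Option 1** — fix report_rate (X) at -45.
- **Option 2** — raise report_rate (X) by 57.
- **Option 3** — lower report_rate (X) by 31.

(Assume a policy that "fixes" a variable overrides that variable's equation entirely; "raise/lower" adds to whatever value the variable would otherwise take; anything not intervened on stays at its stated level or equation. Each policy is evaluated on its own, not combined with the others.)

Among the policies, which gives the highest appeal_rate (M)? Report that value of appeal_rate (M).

Option 1 (X := -45):
  X = -45
  G = 80
  M = 29 − 5·(-45) + 6·80 = 734
Option 2 (X + 57):
  X = 5 + 57 = 62
  G = 80
  M = 29 − 5·62 + 6·80 = 199
Option 3 (X − 31):
  X = 5 − 31 = -26
  G = 80
  M = 29 − 5·(-26) + 6·80 = 639
Comparing — Option 1: M=734, Option 2: M=199, Option 3: M=639. Highest is 734 (Option 1).

734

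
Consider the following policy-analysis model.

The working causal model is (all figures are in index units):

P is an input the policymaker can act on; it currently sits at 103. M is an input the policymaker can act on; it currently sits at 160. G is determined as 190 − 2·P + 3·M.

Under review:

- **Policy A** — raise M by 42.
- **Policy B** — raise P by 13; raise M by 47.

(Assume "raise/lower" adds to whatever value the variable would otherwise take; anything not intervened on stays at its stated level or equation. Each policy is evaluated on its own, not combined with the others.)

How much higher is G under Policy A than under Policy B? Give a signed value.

11

Policy A (M + 42):
  P = 103
  M = 160 + 42 = 202
  G = 190 − 2·103 + 3·202 = 590
Policy B (P + 13, M + 47):
  P = 103 + 13 = 116
  M = 160 + 47 = 207
  G = 190 − 2·116 + 3·207 = 579
G: 590 − 579 = 11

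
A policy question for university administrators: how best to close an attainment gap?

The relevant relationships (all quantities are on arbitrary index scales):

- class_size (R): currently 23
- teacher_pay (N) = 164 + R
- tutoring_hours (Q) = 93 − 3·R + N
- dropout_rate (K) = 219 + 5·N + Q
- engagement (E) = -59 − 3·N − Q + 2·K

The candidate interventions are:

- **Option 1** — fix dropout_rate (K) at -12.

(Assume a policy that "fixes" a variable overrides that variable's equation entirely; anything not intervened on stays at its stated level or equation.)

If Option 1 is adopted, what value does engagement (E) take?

-855

Option 1 (K := -12):
  R = 23
  N = 164 + 23 = 187
  Q = 93 − 3·23 + 187 = 211
  K = -12
  E = -59 − 3·187 − 211 + 2·(-12) = -855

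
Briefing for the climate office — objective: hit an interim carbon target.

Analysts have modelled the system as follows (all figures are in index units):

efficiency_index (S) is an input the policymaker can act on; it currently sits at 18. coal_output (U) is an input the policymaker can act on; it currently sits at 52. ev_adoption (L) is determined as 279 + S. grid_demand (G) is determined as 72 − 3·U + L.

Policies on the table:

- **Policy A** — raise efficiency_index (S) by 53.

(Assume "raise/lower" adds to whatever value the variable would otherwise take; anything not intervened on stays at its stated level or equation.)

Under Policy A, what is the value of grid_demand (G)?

Policy A (S + 53):
  S = 18 + 53 = 71
  U = 52
  L = 279 + 71 = 350
  G = 72 − 3·52 + 350 = 266

266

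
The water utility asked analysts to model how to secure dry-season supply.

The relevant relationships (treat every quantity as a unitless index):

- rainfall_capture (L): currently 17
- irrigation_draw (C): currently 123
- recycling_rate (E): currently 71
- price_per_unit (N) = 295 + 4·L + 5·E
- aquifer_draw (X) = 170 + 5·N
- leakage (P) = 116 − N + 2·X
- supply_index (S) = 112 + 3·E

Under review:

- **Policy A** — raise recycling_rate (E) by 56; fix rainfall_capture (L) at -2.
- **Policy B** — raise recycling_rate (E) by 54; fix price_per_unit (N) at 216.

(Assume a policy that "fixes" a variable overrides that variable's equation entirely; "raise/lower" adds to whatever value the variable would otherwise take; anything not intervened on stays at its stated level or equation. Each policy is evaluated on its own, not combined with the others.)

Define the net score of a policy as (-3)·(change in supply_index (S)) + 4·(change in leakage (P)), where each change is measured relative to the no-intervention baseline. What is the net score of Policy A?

6840

Baseline:
  L = 17
  E = 71
  N = 295 + 4·17 + 5·71 = 718
  X = 170 + 5·718 = 3760
  P = 116 − 718 + 2·3760 = 6918
  S = 112 + 3·71 = 325
Policy A (E + 56, L := -2):
  L = -2
  E = 71 + 56 = 127
  N = 295 + 4·(-2) + 5·127 = 922
  X = 170 + 5·922 = 4780
  P = 116 − 922 + 2·4780 = 8754
  S = 112 + 3·127 = 493
ΔS = 493 − 325 = 168; ΔP = 8754 − 6918 = 1836
Score = (-3)·168 + 4·1836 = 6840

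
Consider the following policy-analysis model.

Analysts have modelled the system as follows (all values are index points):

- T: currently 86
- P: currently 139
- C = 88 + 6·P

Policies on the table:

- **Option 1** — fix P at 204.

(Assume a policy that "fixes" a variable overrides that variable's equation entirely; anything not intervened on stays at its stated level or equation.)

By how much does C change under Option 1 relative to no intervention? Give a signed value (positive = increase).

Baseline:
  P = 139
  C = 88 + 6·139 = 922
Option 1 (P := 204):
  P = 204
  C = 88 + 6·204 = 1312
Change in C: 1312 − 922 = 390

390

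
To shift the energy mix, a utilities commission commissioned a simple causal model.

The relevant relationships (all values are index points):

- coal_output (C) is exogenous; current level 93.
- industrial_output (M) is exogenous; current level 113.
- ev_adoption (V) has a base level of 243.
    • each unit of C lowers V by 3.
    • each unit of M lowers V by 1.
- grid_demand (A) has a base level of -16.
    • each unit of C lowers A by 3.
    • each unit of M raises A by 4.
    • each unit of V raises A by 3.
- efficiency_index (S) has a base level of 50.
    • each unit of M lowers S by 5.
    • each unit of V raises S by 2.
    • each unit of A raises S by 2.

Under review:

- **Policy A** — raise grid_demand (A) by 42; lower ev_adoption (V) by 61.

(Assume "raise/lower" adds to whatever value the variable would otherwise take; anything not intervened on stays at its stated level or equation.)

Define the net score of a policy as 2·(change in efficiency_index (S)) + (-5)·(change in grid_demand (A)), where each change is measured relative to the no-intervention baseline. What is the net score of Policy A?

Baseline:
  C = 93
  M = 113
  V = 243 − 3·93 − 113 = -149
  A = -16 − 3·93 + 4·113 + 3·(-149) = -290
  S = 50 − 5·113 + 2·(-149) + 2·(-290) = -1393
Policy A (A + 42, V − 61):
  C = 93
  M = 113
  V = 243 − 3·93 − 113 (−61 from intervention) = -210
  A = -16 − 3·93 + 4·113 + 3·(-210) (+42 from intervention) = -431
  S = 50 − 5·113 + 2·(-210) + 2·(-431) = -1797
ΔS = -1797 − (-1393) = -404; ΔA = -431 − (-290) = -141
Score = 2·(-404) + (-5)·(-141) = -103

-103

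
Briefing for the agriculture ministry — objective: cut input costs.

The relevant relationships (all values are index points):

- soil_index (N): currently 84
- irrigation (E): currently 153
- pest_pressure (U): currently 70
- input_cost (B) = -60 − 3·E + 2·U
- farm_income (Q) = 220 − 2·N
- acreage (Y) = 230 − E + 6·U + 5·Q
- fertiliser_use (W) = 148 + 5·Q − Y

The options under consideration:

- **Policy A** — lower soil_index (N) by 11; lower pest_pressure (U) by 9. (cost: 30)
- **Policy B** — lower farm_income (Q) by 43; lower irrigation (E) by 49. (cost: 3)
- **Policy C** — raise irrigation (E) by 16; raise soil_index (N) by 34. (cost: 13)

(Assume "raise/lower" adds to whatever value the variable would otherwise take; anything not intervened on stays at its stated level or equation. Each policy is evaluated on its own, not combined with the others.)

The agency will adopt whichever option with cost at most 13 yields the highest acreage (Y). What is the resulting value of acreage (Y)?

Policy B (Q − 43, E − 49):
  N = 84
  E = 153 − 49 = 104
  U = 70
  Q = 220 − 2·84 (−43 from intervention) = 9
  Y = 230 − 104 + 6·70 + 5·9 = 591
Policy C (E + 16, N + 34):
  N = 84 + 34 = 118
  E = 153 + 16 = 169
  U = 70
  Q = 220 − 2·118 = -16
  Y = 230 − 169 + 6·70 + 5·(-16) = 401
Comparing — Policy B: Y=591, Policy C: Y=401. Highest is 591 (Policy B).

591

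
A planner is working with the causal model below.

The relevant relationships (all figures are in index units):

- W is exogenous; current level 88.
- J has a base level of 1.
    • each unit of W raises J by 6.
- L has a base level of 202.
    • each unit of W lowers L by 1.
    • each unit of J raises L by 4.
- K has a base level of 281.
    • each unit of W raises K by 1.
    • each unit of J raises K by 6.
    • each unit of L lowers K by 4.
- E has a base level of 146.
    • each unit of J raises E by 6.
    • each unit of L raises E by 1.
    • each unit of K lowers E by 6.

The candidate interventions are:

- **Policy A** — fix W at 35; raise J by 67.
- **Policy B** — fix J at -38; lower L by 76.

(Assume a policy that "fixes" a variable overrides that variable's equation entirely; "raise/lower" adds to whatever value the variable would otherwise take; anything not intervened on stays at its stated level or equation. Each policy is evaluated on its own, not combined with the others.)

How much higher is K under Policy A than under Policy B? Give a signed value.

-3729

Policy A (W := 35, J + 67):
  W = 35
  J = 1 + 6·35 (+67 from intervention) = 278
  L = 202 − 35 + 4·278 = 1279
  K = 281 + 35 + 6·278 − 4·1279 = -3132
Policy B (J := -38, L − 76):
  W = 88
  J = -38
  L = 202 − 88 + 4·(-38) (−76 from intervention) = -114
  K = 281 + 88 + 6·(-38) − 4·(-114) = 597
K: -3132 − 597 = -3729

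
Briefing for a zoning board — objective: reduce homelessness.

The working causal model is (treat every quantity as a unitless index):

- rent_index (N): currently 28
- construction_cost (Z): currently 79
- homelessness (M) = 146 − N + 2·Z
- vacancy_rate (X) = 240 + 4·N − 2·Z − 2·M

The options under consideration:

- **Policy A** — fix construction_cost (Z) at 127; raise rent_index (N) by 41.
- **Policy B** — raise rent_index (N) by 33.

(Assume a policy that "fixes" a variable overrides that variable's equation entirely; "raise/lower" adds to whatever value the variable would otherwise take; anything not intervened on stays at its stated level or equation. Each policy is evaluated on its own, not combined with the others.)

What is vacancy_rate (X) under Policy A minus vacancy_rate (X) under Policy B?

-240

Policy A (Z := 127, N + 41):
  N = 28 + 41 = 69
  Z = 127
  M = 146 − 69 + 2·127 = 331
  X = 240 + 4·69 − 2·127 − 2·331 = -400
Policy B (N + 33):
  N = 28 + 33 = 61
  Z = 79
  M = 146 − 61 + 2·79 = 243
  X = 240 + 4·61 − 2·79 − 2·243 = -160
X: -400 − (-160) = -240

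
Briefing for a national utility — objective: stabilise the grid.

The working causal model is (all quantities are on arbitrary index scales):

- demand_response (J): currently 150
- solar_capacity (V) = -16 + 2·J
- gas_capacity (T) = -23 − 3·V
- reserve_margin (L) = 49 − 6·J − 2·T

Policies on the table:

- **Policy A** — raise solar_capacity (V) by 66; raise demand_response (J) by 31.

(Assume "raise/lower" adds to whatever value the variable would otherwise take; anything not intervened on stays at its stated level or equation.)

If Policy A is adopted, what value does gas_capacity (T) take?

Policy A (V + 66, J + 31):
  J = 150 + 31 = 181
  V = -16 + 2·181 (+66 from intervention) = 412
  T = -23 − 3·412 = -1259

-1259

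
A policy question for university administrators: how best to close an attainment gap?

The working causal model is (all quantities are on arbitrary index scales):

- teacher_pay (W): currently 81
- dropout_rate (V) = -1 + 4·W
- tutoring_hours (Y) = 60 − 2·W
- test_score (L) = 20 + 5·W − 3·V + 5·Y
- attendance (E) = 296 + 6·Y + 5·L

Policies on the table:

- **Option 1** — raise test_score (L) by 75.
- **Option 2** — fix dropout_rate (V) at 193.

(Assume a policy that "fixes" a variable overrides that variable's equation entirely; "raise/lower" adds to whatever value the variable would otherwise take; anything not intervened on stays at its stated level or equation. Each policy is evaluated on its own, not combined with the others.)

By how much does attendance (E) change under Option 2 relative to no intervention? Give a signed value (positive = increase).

Baseline:
  W = 81
  V = -1 + 4·81 = 323
  Y = 60 − 2·81 = -102
  L = 20 + 5·81 − 3·323 + 5·(-102) = -1054
  E = 296 + 6·(-102) + 5·(-1054) = -5586
Option 2 (V := 193):
  W = 81
  V = 193
  Y = 60 − 2·81 = -102
  L = 20 + 5·81 − 3·193 + 5·(-102) = -664
  E = 296 + 6·(-102) + 5·(-664) = -3636
Change in E: -3636 − (-5586) = 1950

1950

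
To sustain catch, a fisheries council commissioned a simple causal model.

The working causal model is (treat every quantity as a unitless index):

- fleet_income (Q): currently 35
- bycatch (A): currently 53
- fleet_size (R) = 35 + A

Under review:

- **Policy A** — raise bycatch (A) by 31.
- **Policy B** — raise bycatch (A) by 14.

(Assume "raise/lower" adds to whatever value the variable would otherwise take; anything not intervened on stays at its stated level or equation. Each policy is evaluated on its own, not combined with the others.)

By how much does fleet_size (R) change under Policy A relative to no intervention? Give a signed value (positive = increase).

Baseline:
  A = 53
  R = 35 + 53 = 88
Policy A (A + 31):
  A = 53 + 31 = 84
  R = 35 + 84 = 119
Change in R: 119 − 88 = 31

31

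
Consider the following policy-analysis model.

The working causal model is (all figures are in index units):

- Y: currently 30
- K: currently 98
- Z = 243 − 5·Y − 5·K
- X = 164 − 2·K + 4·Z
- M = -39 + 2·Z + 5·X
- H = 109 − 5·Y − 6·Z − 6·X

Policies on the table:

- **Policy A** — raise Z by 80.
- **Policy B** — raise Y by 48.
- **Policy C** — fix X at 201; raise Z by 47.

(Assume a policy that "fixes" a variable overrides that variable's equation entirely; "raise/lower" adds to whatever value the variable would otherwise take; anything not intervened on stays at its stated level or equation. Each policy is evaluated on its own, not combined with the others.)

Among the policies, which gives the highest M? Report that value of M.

Policy A (Z + 80):
  Y = 30
  K = 98
  Z = 243 − 5·30 − 5·98 (+80 from intervention) = -317
  X = 164 − 2·98 + 4·(-317) = -1300
  M = -39 + 2·(-317) + 5·(-1300) = -7173
Policy B (Y + 48):
  Y = 30 + 48 = 78
  K = 98
  Z = 243 − 5·78 − 5·98 = -637
  X = 164 − 2·98 + 4·(-637) = -2580
  M = -39 + 2·(-637) + 5·(-2580) = -14213
Policy C (X := 201, Z + 47):
  Y = 30
  K = 98
  Z = 243 − 5·30 − 5·98 (+47 from intervention) = -350
  X = 201
  M = -39 + 2·(-350) + 5·201 = 266
Comparing — Policy A: M=-7173, Policy B: M=-14213, Policy C: M=266. Highest is 266 (Policy C).

266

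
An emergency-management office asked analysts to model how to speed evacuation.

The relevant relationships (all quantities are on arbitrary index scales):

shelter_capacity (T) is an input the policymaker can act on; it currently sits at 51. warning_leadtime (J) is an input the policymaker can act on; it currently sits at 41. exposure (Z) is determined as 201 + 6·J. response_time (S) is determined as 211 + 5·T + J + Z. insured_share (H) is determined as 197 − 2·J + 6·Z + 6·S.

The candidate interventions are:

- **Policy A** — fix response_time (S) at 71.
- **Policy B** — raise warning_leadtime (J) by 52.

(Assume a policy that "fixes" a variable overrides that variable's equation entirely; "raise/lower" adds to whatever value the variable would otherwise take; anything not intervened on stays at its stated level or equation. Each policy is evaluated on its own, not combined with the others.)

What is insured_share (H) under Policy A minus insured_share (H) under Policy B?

-9250

Policy A (S := 71):
  T = 51
  J = 41
  Z = 201 + 6·41 = 447
  S = 71
  H = 197 − 2·41 + 6·447 + 6·71 = 3223
Policy B (J + 52):
  T = 51
  J = 41 + 52 = 93
  Z = 201 + 6·93 = 759
  S = 211 + 5·51 + 93 + 759 = 1318
  H = 197 − 2·93 + 6·759 + 6·1318 = 12473
H: 3223 − 12473 = -9250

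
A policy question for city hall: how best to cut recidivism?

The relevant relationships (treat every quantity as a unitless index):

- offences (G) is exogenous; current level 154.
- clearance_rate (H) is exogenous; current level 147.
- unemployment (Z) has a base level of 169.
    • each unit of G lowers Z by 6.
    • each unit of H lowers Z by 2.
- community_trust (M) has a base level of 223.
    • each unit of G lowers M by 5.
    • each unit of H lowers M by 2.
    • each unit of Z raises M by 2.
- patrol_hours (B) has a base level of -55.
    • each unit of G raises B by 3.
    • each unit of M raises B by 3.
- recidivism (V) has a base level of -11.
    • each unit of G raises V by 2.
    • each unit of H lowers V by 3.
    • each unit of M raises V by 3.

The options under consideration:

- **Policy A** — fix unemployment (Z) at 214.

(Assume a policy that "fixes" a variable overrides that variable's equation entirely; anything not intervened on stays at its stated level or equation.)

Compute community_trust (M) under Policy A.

Policy A (Z := 214):
  G = 154
  H = 147
  Z = 214
  M = 223 − 5·154 − 2·147 + 2·214 = -413

-413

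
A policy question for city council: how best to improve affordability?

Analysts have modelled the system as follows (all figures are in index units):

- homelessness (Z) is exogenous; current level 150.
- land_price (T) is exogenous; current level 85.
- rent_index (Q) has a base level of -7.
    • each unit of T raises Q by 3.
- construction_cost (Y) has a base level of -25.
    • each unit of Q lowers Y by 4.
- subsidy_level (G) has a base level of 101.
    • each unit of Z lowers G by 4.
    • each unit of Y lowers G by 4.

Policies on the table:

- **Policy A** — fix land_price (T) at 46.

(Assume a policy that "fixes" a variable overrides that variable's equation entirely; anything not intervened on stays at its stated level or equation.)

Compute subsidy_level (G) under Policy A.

1697

Policy A (T := 46):
  Z = 150
  T = 46
  Q = -7 + 3·46 = 131
  Y = -25 − 4·131 = -549
  G = 101 − 4·150 − 4·(-549) = 1697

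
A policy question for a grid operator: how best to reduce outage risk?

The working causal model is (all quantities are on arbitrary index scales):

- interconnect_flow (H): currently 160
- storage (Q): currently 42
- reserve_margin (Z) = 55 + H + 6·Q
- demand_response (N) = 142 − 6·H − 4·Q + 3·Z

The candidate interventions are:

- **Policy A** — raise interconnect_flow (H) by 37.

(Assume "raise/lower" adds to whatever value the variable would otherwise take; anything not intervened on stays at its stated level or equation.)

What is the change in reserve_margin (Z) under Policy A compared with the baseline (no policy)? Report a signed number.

37

Baseline:
  H = 160
  Q = 42
  Z = 55 + 160 + 6·42 = 467
Policy A (H + 37):
  H = 160 + 37 = 197
  Q = 42
  Z = 55 + 197 + 6·42 = 504
Change in Z: 504 − 467 = 37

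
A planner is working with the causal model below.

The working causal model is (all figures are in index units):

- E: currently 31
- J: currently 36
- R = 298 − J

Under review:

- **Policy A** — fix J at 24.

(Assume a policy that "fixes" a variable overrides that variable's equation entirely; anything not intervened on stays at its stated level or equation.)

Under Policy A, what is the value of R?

274

Policy A (J := 24):
  J = 24
  R = 298 − 24 = 274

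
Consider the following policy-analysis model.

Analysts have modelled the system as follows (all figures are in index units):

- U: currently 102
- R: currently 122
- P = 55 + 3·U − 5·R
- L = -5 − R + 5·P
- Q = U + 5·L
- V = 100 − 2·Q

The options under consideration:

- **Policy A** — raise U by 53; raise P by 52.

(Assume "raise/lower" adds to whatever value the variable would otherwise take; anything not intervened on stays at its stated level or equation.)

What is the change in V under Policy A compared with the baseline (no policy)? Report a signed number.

Baseline:
  U = 102
  R = 122
  P = 55 + 3·102 − 5·122 = -249
  L = -5 − 122 + 5·(-249) = -1372
  Q = 0 + 102 + 5·(-1372) = -6758
  V = 100 − 2·(-6758) = 13616
Policy A (U + 53, P + 52):
  U = 102 + 53 = 155
  R = 122
  P = 55 + 3·155 − 5·122 (+52 from intervention) = -38
  L = -5 − 122 + 5·(-38) = -317
  Q = 0 + 155 + 5·(-317) = -1430
  V = 100 − 2·(-1430) = 2960
Change in V: 2960 − 13616 = -10656

-10656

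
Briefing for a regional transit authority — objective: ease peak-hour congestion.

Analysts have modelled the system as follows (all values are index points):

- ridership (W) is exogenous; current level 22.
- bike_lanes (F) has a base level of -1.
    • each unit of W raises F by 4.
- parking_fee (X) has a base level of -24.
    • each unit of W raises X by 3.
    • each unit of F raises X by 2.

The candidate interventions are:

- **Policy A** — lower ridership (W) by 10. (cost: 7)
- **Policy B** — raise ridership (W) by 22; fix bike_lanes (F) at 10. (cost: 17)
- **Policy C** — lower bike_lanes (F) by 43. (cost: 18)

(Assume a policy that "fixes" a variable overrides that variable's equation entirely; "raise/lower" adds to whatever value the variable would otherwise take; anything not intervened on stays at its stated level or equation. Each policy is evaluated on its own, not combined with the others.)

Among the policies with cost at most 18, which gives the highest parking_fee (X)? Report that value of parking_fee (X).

Policy A (W − 10):
  W = 22 − 10 = 12
  F = -1 + 4·12 = 47
  X = -24 + 3·12 + 2·47 = 106
Policy B (W + 22, F := 10):
  W = 22 + 22 = 44
  F = 10
  X = -24 + 3·44 + 2·10 = 128
Policy C (F − 43):
  W = 22
  F = -1 + 4·22 (−43 from intervention) = 44
  X = -24 + 3·22 + 2·44 = 130
Comparing — Policy A: X=106, Policy B: X=128, Policy C: X=130. Highest is 130 (Policy C).

130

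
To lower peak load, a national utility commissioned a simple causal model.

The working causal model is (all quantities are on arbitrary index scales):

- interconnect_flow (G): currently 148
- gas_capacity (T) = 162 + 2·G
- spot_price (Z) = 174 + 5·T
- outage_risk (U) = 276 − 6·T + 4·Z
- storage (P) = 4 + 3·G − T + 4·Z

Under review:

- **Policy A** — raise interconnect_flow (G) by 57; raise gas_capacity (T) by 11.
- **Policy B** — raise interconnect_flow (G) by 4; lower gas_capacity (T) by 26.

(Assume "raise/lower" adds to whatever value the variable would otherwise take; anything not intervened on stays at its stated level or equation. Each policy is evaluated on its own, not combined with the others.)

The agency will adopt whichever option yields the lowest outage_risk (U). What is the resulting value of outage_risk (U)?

Policy A (G + 57, T + 11):
  G = 148 + 57 = 205
  T = 162 + 2·205 (+11 from intervention) = 583
  Z = 174 + 5·583 = 3089
  U = 276 − 6·583 + 4·3089 = 9134
Policy B (G + 4, T − 26):
  G = 148 + 4 = 152
  T = 162 + 2·152 (−26 from intervention) = 440
  Z = 174 + 5·440 = 2374
  U = 276 − 6·440 + 4·2374 = 7132
Comparing — Policy A: U=9134, Policy B: U=7132. Lowest is 7132 (Policy B).

7132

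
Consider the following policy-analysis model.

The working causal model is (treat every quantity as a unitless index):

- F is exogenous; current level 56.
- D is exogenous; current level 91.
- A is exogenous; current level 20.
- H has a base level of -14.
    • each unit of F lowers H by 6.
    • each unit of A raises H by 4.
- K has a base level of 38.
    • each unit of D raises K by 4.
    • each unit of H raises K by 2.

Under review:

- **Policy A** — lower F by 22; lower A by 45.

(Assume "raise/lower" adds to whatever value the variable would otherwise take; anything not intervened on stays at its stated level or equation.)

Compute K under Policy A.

-234

Policy A (F − 22, A − 45):
  F = 56 − 22 = 34
  D = 91
  A = 20 − 45 = -25
  H = -14 − 6·34 + 4·(-25) = -318
  K = 38 + 4·91 + 2·(-318) = -234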